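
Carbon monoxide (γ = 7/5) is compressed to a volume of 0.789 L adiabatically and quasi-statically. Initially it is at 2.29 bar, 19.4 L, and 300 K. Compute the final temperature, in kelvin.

T₂ ≈ 1080 K

Adiabatic: T₁V₁^(γ−1) = T₂V₂^(γ−1) ⇒ T₂ = T₁ (V₁/V₂)^(γ−1).
T₂ = 300 × (19.4/0.789)^(2/5) = 1080 K.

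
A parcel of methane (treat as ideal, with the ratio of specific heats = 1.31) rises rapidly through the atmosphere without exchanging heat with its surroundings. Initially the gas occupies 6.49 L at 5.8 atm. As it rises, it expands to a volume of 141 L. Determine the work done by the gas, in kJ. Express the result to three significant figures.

W ≈ 7.57 kJ

P₂ = P₁(V₁/V₂)^γ = 5.8×(6.49/141)^(1.31) = 0.1028 atm.
For a reversible adiabat, W_by_gas = (P₁V₁ − P₂V₂)/(γ−1).
W_by = (587700×0.00649 − 10420×0.141) / (0.31) = 7566 J.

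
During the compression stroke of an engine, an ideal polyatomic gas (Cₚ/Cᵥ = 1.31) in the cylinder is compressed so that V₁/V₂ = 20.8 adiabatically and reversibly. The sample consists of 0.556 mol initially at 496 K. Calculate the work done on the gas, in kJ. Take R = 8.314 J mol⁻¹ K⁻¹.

W ≈ 11.6 kJ

Adiabatic: T₁V₁^(γ−1) = T₂V₂^(γ−1) ⇒ T₂ = T₁ (V₁/V₂)^(γ−1).
T₂ = 496 × 20.8^(0.31) = 1271 K.
Q = 0, so ΔU = W_on_gas = nCᵥΔT with Cᵥ = R/(γ−1) = 26.82 J/(mol·K).
ΔU = 0.556 × 26.82 × (1271 − 496) = 11550 J.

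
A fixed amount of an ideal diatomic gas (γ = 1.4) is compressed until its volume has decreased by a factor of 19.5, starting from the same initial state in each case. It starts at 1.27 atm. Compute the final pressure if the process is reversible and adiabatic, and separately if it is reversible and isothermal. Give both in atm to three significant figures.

adiabatic: 81.3 atm; isothermal: 24.8 atm

Isothermal: P₂ = P₁(V₁/V₂) = 1.27×19.5 = 24.77 atm.
Adiabatic: P₂ = P₁(V₁/V₂)^γ = 1.27×19.5^(1.4) = 81.26 atm.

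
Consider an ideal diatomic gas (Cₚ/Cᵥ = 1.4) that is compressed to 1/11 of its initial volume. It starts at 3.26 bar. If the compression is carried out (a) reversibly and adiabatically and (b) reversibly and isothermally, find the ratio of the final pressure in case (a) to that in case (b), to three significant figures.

Isothermal: P_b = P₁(V₁/V₂) = 3.26×11.
Adiabatic: P_a = P₁(V₁/V₂)^γ = 3.26×11^(1.4).
P_a/P_b = (V₁/V₂)^(γ−1) = 11^(0.4) = 2.609.

P_adiabatic / P_isothermal ≈ 2.61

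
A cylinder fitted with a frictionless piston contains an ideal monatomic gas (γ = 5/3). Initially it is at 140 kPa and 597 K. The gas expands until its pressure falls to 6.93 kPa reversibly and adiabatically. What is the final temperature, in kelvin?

T₂ ≈ 179 K

Along an adiabat T P^((1−γ)/γ) is constant, so T₂ = T₁ (P₂/P₁)^((γ−1)/γ).
T₂ = 597 × (6.93/140)^(2/5) = 179.4 K.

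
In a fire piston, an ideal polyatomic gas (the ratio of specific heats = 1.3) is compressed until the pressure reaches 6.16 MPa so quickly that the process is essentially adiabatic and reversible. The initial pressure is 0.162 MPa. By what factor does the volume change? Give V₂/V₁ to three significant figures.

V₂/V₁ ≈ 0.0609

From PV^γ = const, V₂/V₁ = (P₁/P₂)^(1/γ).
V₂/V₁ = (0.162/6.16)^(0.769) = 0.06089.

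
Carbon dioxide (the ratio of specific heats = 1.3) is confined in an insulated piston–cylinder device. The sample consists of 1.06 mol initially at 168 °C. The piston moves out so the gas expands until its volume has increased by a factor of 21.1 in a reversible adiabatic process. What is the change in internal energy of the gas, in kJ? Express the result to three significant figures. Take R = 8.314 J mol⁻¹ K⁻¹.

For a reversible adiabat TV^(γ−1) is constant, so T₂ = T₁ (V₁/V₂)^(γ−1).
T₁ = 168 °C = 441.1 K.
T₂ = 441.1 × (1/21.1)^(0.3) = 176.7 K.
Q = 0, so ΔU = W_on_gas = nCᵥΔT with Cᵥ = R/(γ−1) = 27.71 J/(mol·K).
ΔU = 1.06 × 27.71 × (176.7 − 441.1) = -7768 J.

ΔU ≈ -7.77 kJ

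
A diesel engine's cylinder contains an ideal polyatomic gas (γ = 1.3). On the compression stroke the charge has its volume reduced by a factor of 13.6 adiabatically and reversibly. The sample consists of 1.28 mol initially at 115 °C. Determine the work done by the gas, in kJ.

W ≈ -16.4 kJ

Adiabatic: T₁V₁^(γ−1) = T₂V₂^(γ−1) ⇒ T₂ = T₁ (V₁/V₂)^(γ−1).
T₁ = 115 °C = 388.1 K.
T₂ = 388.1 × 13.6^(0.3) = 849.3 K.
Q = 0, so ΔU = W_on_gas = nCᵥΔT with Cᵥ = R/(γ−1) = 27.71 J/(mol·K).
ΔU = 1.28 × 27.71 × (849.3 − 388.1) = 16360 J.
Work done by the gas = −ΔU = -16360 J.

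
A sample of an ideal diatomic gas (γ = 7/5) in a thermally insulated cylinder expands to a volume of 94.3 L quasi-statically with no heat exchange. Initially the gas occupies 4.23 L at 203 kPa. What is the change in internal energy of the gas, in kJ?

P₂ = P₁(V₁/V₂)^γ = 203×(4.23/94.3)^(7/5) = 2.631 kPa.
For a reversible adiabat, W_by_gas = (P₁V₁ − P₂V₂)/(γ−1).
W_by = (203000×0.00423 − 2631×0.0943) / (2/5) = 1527 J.
Q = 0 ⇒ ΔU = −W_by = -1527 J.

ΔU ≈ -1.53 kJ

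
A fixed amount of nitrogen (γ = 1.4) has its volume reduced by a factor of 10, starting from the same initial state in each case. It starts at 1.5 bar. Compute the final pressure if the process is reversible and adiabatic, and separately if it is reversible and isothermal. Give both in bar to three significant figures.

Isothermal: P₂ = P₁(V₁/V₂) = 1.5×10 = 15 bar.
Adiabatic: P₂ = P₁(V₁/V₂)^γ = 1.5×10^(1.4) = 37.68 bar.

adiabatic: 37.7 bar; isothermal: 15.0 bar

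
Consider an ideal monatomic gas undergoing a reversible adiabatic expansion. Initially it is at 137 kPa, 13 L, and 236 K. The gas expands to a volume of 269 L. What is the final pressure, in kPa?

Since PV^γ is constant along a reversible adiabat, P₂ = P₁ (V₁/V₂)^γ.
γ = 5/3 for a monatomic ideal gas.
P₂ = 137 × (13/269)^(5/3) = 0.8784 kPa.

P₂ ≈ 0.878 kPa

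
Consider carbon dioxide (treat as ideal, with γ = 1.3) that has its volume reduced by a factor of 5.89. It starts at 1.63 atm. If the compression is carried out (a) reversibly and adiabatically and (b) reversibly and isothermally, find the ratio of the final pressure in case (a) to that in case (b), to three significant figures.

P_adiabatic / P_isothermal ≈ 1.70

Isothermal: P_b = P₁(V₁/V₂) = 1.63×5.89.
Adiabatic: P_a = P₁(V₁/V₂)^γ = 1.63×5.89^(1.3).
P_a/P_b = (V₁/V₂)^(γ−1) = 5.89^(0.3) = 1.702.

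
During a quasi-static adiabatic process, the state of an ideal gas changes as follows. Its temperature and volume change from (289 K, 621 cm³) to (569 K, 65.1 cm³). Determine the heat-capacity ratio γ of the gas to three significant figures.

TV^(γ−1) = const ⇒ γ − 1 = ln(T₂/T₁) / ln(V₁/V₂).
γ = 1 + ln(569/289) / ln(621/65.1) = 1.3.

γ ≈ 1.30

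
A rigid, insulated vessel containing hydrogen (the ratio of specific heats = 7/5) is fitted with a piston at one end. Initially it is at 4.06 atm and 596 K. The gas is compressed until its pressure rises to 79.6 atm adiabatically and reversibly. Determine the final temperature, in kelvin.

T₂ ≈ 1390 K

Along an adiabat T P^((1−γ)/γ) is constant, so T₂ = T₁ (P₂/P₁)^((γ−1)/γ).
T₂ = 596 × (79.6/4.06)^(2/7) = 1395 K.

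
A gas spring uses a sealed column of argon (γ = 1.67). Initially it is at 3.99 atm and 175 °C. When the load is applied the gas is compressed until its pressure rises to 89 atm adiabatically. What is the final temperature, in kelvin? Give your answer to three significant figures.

T₂ ≈ 1560 K

Along an adiabat T P^((1−γ)/γ) is constant, so T₂ = T₁ (P₂/P₁)^((γ−1)/γ).
T₁ = 175 °C = 448.1 K.
T₂ = 448.1 × (89/3.99)^(0.401) = 1557 K.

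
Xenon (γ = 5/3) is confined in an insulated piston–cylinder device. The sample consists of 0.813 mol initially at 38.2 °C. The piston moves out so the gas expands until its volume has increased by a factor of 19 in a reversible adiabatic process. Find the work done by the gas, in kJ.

W ≈ 2.71 kJ

Adiabatic: T₁V₁^(γ−1) = T₂V₂^(γ−1) ⇒ T₂ = T₁ (V₁/V₂)^(γ−1).
T₁ = 38.2 °C = 311.3 K.
T₂ = 311.3 × (1/19)^(2/3) = 43.73 K.
Q = 0, so ΔU = W_on_gas = nCᵥΔT with Cᵥ = R/(γ−1) = 12.47 J/(mol·K).
ΔU = 0.813 × 12.47 × (43.73 − 311.3) = -2713 J.
Work done by the gas = −ΔU = 2713 J.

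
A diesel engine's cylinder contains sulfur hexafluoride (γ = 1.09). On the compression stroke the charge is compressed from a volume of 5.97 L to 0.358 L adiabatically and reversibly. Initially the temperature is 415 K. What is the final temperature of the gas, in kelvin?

Adiabatic: T₁V₁^(γ−1) = T₂V₂^(γ−1) ⇒ T₂ = T₁ (V₁/V₂)^(γ−1).
T₂ = 415 × (5.97/0.358)^(0.09) = 534.6 K.

T₂ ≈ 535 K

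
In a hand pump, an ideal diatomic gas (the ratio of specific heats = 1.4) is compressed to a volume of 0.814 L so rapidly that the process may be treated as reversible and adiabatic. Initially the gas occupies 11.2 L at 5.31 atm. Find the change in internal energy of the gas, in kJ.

P₂ = P₁(V₁/V₂)^γ = 5.31×(11.2/0.814)^(1.4) = 208.5 atm.
For a reversible adiabat, W_by_gas = (P₁V₁ − P₂V₂)/(γ−1).
W_by = (538000×0.0112 − 2.113×10^7×0.000814) / (0.4) = -27930 J.
Q = 0 ⇒ ΔU = −W_by = 27930 J.

ΔU ≈ 27.9 kJ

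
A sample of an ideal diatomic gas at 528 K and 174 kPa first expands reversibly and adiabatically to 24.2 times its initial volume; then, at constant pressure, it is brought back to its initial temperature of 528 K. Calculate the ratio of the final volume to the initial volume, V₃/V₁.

For a diatomic ideal gas γ = 7/5.
Adiabatic step: V₂/V₁ = 24.2; T₂ = T₁·(1/24.2)^(2/5) = 147.6 K.
Isobaric step: V₃/V₂ = T₃/T₂ = 528/147.6.
V₃/V₁ = (V₂/V₁)(V₃/V₂) = 24.2 × (528/147.6) = 86.56.

V₃/V₁ ≈ 86.6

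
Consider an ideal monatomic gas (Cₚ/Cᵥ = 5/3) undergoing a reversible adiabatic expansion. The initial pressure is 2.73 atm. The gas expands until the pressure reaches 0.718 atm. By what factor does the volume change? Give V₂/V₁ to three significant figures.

V₂/V₁ ≈ 2.23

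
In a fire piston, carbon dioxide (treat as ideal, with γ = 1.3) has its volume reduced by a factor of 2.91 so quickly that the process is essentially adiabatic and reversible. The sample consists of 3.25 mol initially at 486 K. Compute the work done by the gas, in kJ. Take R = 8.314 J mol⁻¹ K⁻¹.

For a reversible adiabat TV^(γ−1) is constant, so T₂ = T₁ (V₁/V₂)^(γ−1).
T₂ = 486 × 2.91^(0.3) = 669.6 K.
Q = 0, so ΔU = W_on_gas = nCᵥΔT with Cᵥ = R/(γ−1) = 27.71 J/(mol·K).
ΔU = 3.25 × 27.71 × (669.6 − 486) = 16530 J.
Work done by the gas = −ΔU = -16530 J.

W ≈ -16.5 kJ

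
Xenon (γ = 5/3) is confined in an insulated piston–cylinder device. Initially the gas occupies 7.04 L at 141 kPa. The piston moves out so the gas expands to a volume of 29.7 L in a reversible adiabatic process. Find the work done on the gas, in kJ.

W ≈ -0.919 kJ

P₂ = P₁(V₁/V₂)^γ = 141×(7.04/29.7)^(5/3) = 12.8 kPa.
For a reversible adiabat, W_by_gas = (P₁V₁ − P₂V₂)/(γ−1).
W_by = (141000×0.00704 − 12800×0.0297) / (2/3) = 918.7 J.
W_on_gas = −W_by = -918.7 J.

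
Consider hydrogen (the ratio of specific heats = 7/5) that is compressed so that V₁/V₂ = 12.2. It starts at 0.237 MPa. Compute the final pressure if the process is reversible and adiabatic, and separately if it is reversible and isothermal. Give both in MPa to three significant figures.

Isothermal: P₂ = P₁(V₁/V₂) = 0.237×12.2 = 2.891 MPa.
Adiabatic: P₂ = P₁(V₁/V₂)^γ = 0.237×12.2^(7/5) = 7.864 MPa.

adiabatic: 7.86 MPa; isothermal: 2.89 MPa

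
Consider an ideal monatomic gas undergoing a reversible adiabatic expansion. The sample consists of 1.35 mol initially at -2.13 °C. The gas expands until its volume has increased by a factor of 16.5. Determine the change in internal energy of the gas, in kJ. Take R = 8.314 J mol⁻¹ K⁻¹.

Adiabatic: T₁V₁^(γ−1) = T₂V₂^(γ−1) ⇒ T₂ = T₁ (V₁/V₂)^(γ−1).
γ = 5/3 for a monatomic ideal gas, so γ−1 = 2/3.
T₁ = -2.13 °C = 271 K.
T₂ = 271 × (1/16.5)^(2/3) = 41.82 K.
Q = 0, so ΔU = W_on_gas = nCᵥΔT with Cᵥ = R/(γ−1) = 12.47 J/(mol·K).
ΔU = 1.35 × 12.47 × (41.82 − 271) = -3859 J.

ΔU ≈ -3.86 kJ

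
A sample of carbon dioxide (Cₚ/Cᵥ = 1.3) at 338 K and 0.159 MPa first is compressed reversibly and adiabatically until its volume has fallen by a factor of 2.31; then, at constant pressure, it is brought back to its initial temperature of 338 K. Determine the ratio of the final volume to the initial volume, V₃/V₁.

Adiabatic step: V₂/V₁ = 0.4329; T₂ = T₁·2.31^(0.3) = 434.5 K.
Isobaric step: V₃/V₂ = T₃/T₂ = 338/434.5.
V₃/V₁ = (V₂/V₁)(V₃/V₂) = 0.4329 × (338/434.5) = 0.3367.

V₃/V₁ ≈ 0.337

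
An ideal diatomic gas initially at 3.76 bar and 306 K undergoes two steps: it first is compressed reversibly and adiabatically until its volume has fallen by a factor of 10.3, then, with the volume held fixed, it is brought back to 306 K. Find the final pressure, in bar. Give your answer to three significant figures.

For a diatomic ideal gas γ = 7/5.
Adiabatic step (PV^γ = const): P₂ = 3.76×10.3^(7/5) = 98.44 bar; T₂ = 306×10.3^(2/5) = 777.8 K.
Isochoric: P₃ = P₂(T₃/T₂) = 98.44 × (306/777.8) = 38.73 bar.

P₃ ≈ 38.7 bar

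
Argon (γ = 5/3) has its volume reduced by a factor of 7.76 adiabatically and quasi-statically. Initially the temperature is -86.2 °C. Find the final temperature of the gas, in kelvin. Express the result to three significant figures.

Adiabatic: T₁V₁^(γ−1) = T₂V₂^(γ−1) ⇒ T₂ = T₁ (V₁/V₂)^(γ−1).
T₁ = -86.2 °C = 186.9 K.
T₂ = 186.9 × 7.76^(2/3) = 732.8 K.

T₂ ≈ 733 K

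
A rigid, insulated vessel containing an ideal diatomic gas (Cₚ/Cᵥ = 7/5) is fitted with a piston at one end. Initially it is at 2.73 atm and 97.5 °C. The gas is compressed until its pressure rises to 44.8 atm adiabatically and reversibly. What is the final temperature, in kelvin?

Along an adiabat T P^((1−γ)/γ) is constant, so T₂ = T₁ (P₂/P₁)^((γ−1)/γ).
T₁ = 97.5 °C = 370.6 K.
T₂ = 370.6 × (44.8/2.73)^(2/7) = 824.4 K.

T₂ ≈ 824 K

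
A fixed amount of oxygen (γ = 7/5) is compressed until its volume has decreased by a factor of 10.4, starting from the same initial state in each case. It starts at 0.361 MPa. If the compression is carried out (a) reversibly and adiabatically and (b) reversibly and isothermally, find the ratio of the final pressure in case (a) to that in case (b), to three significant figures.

Isothermal: P_b = P₁(V₁/V₂) = 0.361×10.4.
Adiabatic: P_a = P₁(V₁/V₂)^γ = 0.361×10.4^(7/5).
P_a/P_b = (V₁/V₂)^(γ−1) = 10.4^(2/5) = 2.552.

P_adiabatic / P_isothermal ≈ 2.55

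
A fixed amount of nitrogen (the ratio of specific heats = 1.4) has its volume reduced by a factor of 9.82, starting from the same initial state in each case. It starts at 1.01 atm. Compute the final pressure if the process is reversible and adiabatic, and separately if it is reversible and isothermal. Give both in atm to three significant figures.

adiabatic: 24.7 atm; isothermal: 9.92 atm

Isothermal: P₂ = P₁(V₁/V₂) = 1.01×9.82 = 9.918 atm.
Adiabatic: P₂ = P₁(V₁/V₂)^γ = 1.01×9.82^(1.4) = 24.73 atm.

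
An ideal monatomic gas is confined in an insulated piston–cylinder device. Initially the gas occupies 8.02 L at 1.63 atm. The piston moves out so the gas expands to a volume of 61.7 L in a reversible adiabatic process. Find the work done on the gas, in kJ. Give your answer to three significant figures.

γ = 5/3 for a monatomic ideal gas.
P₂ = P₁(V₁/V₂)^γ = 1.63×(8.02/61.7)^(5/3) = 0.05437 atm.
For a reversible adiabat, W_by_gas = (P₁V₁ − P₂V₂)/(γ−1).
W_by = (165200×0.00802 − 5509×0.0617) / (2/3) = 1477 J.
W_on_gas = −W_by = -1477 J.

W ≈ -1.48 kJ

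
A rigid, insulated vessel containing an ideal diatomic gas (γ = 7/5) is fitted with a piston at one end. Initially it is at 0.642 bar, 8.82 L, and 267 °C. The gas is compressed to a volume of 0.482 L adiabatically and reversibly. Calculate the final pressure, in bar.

P₂ ≈ 37.6 bar

Since PV^γ is constant along a reversible adiabat, P₂ = P₁ (V₁/V₂)^γ.
P₂ = 0.642 × (8.82/0.482)^(7/5) = 37.58 bar.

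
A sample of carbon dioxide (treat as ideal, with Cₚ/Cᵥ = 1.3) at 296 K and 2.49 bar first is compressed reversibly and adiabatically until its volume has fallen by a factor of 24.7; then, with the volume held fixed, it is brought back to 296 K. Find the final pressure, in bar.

P₃ ≈ 61.5 bar

Adiabatic step (PV^γ = const): P₂ = 2.49×24.7^(1.3) = 161 bar; T₂ = 296×24.7^(0.3) = 774.6 K.
Isochoric: P₃ = P₂(T₃/T₂) = 161 × (296/774.6) = 61.5 bar.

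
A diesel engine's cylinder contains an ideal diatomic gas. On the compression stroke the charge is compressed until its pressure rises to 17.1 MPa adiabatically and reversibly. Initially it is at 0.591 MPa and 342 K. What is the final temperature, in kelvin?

T₂ ≈ 894 K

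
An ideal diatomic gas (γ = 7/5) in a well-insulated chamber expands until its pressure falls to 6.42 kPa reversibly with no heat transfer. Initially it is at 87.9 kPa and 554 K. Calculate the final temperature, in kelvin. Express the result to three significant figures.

T₂ ≈ 262 K

Adiabatic: T₂/T₁ = (P₂/P₁)^((γ−1)/γ).
T₂ = 554 × (6.42/87.9)^(2/7) = 262.3 K.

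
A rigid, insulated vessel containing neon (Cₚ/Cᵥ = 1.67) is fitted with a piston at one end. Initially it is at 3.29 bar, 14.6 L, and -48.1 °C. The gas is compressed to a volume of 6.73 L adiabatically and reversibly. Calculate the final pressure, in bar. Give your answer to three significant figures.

P₂ ≈ 12.0 bar

Since PV^γ is constant along a reversible adiabat, P₂ = P₁ (V₁/V₂)^γ.
P₂ = 3.29 × (14.6/6.73)^(1.67) = 11.99 bar.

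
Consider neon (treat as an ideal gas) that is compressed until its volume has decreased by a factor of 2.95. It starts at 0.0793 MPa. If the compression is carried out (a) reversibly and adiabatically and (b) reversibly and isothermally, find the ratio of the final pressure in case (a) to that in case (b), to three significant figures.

For a monatomic ideal gas γ = 5/3.
Isothermal: P_b = P₁(V₁/V₂) = 0.0793×2.95.
Adiabatic: P_a = P₁(V₁/V₂)^γ = 0.0793×2.95^(5/3).
P_a/P_b = (V₁/V₂)^(γ−1) = 2.95^(2/3) = 2.057.

P_adiabatic / P_isothermal ≈ 2.06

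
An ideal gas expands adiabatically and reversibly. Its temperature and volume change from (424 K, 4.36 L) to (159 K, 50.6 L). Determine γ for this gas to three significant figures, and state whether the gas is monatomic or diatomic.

TV^(γ−1) = const ⇒ γ − 1 = ln(T₂/T₁) / ln(V₁/V₂).
γ = 1 + ln(159/424) / ln(4.36/50.6) = 1.4.
γ ≈ 1.40 is close to 7/5, so the gas is diatomic.

γ ≈ 1.40; diatomic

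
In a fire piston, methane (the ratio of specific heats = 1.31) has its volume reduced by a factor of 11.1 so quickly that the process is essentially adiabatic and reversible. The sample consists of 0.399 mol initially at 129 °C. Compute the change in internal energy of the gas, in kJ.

Adiabatic: T₁V₁^(γ−1) = T₂V₂^(γ−1) ⇒ T₂ = T₁ (V₁/V₂)^(γ−1).
T₁ = 129 °C = 402.1 K.
T₂ = 402.1 × 11.1^(0.31) = 848.1 K.
Q = 0, so ΔU = W_on_gas = nCᵥΔT with Cᵥ = R/(γ−1) = 26.82 J/(mol·K).
ΔU = 0.399 × 26.82 × (848.1 − 402.1) = 4772 J.

ΔU ≈ 4.77 kJ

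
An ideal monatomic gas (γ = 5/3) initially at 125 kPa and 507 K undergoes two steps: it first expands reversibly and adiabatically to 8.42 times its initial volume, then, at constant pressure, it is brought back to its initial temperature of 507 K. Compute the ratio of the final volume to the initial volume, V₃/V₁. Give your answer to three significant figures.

Adiabatic step: V₂/V₁ = 8.42; T₂ = T₁·(1/8.42)^(2/3) = 122.5 K.
Isobaric step: V₃/V₂ = T₃/T₂ = 507/122.5.
V₃/V₁ = (V₂/V₁)(V₃/V₂) = 8.42 × (507/122.5) = 34.85.

V₃/V₁ ≈ 34.8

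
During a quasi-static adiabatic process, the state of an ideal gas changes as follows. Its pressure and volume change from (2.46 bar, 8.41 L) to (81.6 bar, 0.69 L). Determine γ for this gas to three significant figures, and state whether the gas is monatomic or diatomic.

PV^γ = const ⇒ γ = ln(P₂/P₁) / ln(V₁/V₂).
γ = ln(81.6/2.46) / ln(8.41/0.69) = 1.4.
γ ≈ 1.40 is close to 7/5, so the gas is diatomic.

γ ≈ 1.40; diatomic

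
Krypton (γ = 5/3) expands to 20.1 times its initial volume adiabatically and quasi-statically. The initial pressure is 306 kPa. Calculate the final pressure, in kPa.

P₂ ≈ 2.06 kPa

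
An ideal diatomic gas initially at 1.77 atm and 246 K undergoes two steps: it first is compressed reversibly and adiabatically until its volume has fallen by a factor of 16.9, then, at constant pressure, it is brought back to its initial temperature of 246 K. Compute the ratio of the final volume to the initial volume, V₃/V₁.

V₃/V₁ ≈ 0.0191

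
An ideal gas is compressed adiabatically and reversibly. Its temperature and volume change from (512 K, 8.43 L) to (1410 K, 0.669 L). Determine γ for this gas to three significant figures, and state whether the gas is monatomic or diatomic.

TV^(γ−1) = const ⇒ γ − 1 = ln(T₂/T₁) / ln(V₁/V₂).
γ = 1 + ln(1410/512) / ln(8.43/0.669) = 1.4.
γ ≈ 1.40 is close to 7/5, so the gas is diatomic.

γ ≈ 1.40; diatomic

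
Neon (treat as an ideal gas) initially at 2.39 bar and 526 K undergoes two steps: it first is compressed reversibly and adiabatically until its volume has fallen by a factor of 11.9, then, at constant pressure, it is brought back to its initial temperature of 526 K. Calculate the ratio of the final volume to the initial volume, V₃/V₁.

V₃/V₁ ≈ 0.0161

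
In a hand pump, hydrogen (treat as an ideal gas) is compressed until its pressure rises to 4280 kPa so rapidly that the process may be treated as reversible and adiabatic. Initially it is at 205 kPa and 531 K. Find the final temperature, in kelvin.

Adiabatic: T₂/T₁ = (P₂/P₁)^((γ−1)/γ).
For a diatomic ideal gas γ = 7/5, so (γ−1)/γ = 2/7.
T₂ = 531 × (4280/205)^(2/7) = 1265 K.

T₂ ≈ 1270 K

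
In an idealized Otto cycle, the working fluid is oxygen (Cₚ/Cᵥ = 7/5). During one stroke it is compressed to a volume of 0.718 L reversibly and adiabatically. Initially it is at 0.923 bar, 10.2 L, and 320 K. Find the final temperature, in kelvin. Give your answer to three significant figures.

For a reversible adiabat TV^(γ−1) is constant, so T₂ = T₁ (V₁/V₂)^(γ−1).
T₂ = 320 × (10.2/0.718)^(2/5) = 925 K.

T₂ ≈ 925 K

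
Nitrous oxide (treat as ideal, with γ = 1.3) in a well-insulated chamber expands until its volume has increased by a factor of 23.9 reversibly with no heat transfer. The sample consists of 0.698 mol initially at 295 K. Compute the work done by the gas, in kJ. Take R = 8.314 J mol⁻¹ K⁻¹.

W ≈ 3.50 kJ

For a reversible adiabat TV^(γ−1) is constant, so T₂ = T₁ (V₁/V₂)^(γ−1).
T₂ = 295 × (1/23.9)^(0.3) = 113.8 K.
Q = 0, so ΔU = W_on_gas = nCᵥΔT with Cᵥ = R/(γ−1) = 27.71 J/(mol·K).
ΔU = 0.698 × 27.71 × (113.8 − 295) = -3504 J.
Work done by the gas = −ΔU = 3504 J.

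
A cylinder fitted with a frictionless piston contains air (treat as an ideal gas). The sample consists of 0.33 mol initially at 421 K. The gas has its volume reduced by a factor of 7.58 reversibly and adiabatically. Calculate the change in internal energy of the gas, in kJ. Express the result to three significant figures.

Adiabatic: T₁V₁^(γ−1) = T₂V₂^(γ−1) ⇒ T₂ = T₁ (V₁/V₂)^(γ−1).
γ = 7/5 for a diatomic ideal gas, so γ−1 = 2/5.
T₂ = 421 × 7.58^(2/5) = 946.6 K.
Q = 0, so ΔU = W_on_gas = nCᵥΔT with Cᵥ = R/(γ−1) = 20.79 J/(mol·K).
ΔU = 0.33 × 20.79 × (946.6 − 421) = 3605 J.

ΔU ≈ 3.60 kJ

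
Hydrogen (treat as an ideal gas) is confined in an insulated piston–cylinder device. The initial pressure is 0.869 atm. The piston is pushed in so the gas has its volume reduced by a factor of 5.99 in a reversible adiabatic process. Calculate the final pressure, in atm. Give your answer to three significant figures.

Adiabatic: P₁V₁^γ = P₂V₂^γ ⇒ P₂ = P₁ (V₁/V₂)^γ.
For a diatomic ideal gas γ = 7/5.
P₂ = 0.869 × 5.99^(7/5) = 10.65 atm.

P₂ ≈ 10.7 atm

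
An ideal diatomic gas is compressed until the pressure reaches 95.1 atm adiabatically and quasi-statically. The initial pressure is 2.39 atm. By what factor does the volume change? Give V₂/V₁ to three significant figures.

From PV^γ = const, V₂/V₁ = (P₁/P₂)^(1/γ).
For a diatomic ideal gas γ = 7/5.
V₂/V₁ = (2.39/95.1)^(5/7) = 0.07199.

V₂/V₁ ≈ 0.0720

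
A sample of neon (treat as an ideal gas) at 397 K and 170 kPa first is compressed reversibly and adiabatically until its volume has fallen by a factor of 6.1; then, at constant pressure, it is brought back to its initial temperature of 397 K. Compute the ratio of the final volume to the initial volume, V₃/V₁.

For a monatomic ideal gas γ = 5/3.
Adiabatic step: V₂/V₁ = 0.1639; T₂ = T₁·6.1^(2/3) = 1325 K.
Isobaric step: V₃/V₂ = T₃/T₂ = 397/1325.
V₃/V₁ = (V₂/V₁)(V₃/V₂) = 0.1639 × (397/1325) = 0.0491.

V₃/V₁ ≈ 0.0491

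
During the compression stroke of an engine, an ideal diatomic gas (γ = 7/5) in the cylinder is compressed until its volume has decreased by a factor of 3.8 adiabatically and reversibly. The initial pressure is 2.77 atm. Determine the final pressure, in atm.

P₂ ≈ 18.0 atm

Since PV^γ is constant along a reversible adiabat, P₂ = P₁ (V₁/V₂)^γ.
P₂ = 2.77 × 3.8^(7/5) = 17.95 atm.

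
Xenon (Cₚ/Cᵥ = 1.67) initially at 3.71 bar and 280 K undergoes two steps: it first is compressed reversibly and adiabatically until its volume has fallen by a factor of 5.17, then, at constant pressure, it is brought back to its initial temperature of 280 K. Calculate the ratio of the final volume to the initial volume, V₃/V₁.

V₃/V₁ ≈ 0.0643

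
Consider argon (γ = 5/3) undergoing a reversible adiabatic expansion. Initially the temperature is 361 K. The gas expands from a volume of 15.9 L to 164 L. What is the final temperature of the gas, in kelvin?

T₂ ≈ 76.2 K

For a reversible adiabat TV^(γ−1) is constant, so T₂ = T₁ (V₁/V₂)^(γ−1).
T₂ = 361 × (15.9/164)^(2/3) = 76.19 K.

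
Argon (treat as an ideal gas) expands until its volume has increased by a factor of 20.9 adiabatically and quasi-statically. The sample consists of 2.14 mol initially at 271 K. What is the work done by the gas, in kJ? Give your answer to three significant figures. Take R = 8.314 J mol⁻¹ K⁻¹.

W ≈ 6.28 kJ

Adiabatic: T₁V₁^(γ−1) = T₂V₂^(γ−1) ⇒ T₂ = T₁ (V₁/V₂)^(γ−1).
γ = 5/3 for a monatomic ideal gas, so γ−1 = 2/3.
T₂ = 271 × (1/20.9)^(2/3) = 35.72 K.
Q = 0, so ΔU = W_on_gas = nCᵥΔT with Cᵥ = R/(γ−1) = 12.47 J/(mol·K).
ΔU = 2.14 × 12.47 × (35.72 − 271) = -6279 J.
Work done by the gas = −ΔU = 6279 J.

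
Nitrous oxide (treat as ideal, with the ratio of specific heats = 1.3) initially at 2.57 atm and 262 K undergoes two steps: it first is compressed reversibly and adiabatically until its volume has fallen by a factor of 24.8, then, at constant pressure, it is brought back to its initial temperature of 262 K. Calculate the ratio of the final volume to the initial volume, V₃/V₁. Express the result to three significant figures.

Adiabatic step: V₂/V₁ = 0.04032; T₂ = T₁·24.8^(0.3) = 686.5 K.
Isobaric step: V₃/V₂ = T₃/T₂ = 262/686.5.
V₃/V₁ = (V₂/V₁)(V₃/V₂) = 0.04032 × (262/686.5) = 0.01539.

V₃/V₁ ≈ 0.0154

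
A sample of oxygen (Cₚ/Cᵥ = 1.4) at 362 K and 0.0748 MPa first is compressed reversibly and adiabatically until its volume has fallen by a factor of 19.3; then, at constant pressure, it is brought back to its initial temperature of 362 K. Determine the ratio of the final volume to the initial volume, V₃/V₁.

Adiabatic step: V₂/V₁ = 0.05181; T₂ = T₁·19.3^(0.4) = 1183 K.
Isobaric step: V₃/V₂ = T₃/T₂ = 362/1183.
V₃/V₁ = (V₂/V₁)(V₃/V₂) = 0.05181 × (362/1183) = 0.01586.

V₃/V₁ ≈ 0.0159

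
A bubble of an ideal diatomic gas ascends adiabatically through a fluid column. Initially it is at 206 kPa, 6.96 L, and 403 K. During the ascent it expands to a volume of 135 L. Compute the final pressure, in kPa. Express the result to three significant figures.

P₂ ≈ 3.24 kPa

Since PV^γ is constant along a reversible adiabat, P₂ = P₁ (V₁/V₂)^γ.
γ = 7/5 for a diatomic ideal gas.
P₂ = 206 × (6.96/135)^(7/5) = 3.244 kPa.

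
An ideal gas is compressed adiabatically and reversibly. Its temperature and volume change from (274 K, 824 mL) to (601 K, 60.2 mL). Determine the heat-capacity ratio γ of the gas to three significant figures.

γ ≈ 1.30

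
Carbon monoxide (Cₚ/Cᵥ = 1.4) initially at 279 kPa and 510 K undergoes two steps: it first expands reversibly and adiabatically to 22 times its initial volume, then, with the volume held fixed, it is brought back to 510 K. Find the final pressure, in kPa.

P₃ ≈ 12.7 kPa

Adiabatic step (PV^γ = const): P₂ = 279×(1/22)^(1.4) = 3.683 kPa; T₂ = 510×(1/22)^(0.4) = 148.1 K.
Isochoric: P₃ = P₂(T₃/T₂) = 3.683 × (510/148.1) = 12.68 kPa.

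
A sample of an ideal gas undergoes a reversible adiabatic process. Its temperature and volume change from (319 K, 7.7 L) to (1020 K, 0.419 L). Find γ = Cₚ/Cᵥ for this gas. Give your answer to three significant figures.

γ ≈ 1.40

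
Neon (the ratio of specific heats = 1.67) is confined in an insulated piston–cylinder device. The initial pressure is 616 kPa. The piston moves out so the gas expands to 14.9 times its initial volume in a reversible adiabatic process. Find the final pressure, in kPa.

Adiabatic: P₁V₁^γ = P₂V₂^γ ⇒ P₂ = P₁ (V₁/V₂)^γ.
P₂ = 616 × (1/14.9)^(1.67) = 6.766 kPa.

P₂ ≈ 6.77 kPa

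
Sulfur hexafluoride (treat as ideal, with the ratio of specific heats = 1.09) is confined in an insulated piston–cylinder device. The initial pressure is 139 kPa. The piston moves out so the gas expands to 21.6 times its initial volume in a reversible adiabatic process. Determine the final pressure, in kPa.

P₂ ≈ 4.88 kPa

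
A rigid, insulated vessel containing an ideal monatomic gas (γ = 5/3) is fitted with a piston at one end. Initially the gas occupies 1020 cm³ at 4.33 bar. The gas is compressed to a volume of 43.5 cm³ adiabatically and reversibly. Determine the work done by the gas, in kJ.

W ≈ -4.76 kJ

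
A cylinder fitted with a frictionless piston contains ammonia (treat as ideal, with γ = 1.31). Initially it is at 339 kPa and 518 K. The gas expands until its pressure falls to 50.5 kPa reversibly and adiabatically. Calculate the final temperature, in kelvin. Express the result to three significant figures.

Adiabatic: T₂/T₁ = (P₂/P₁)^((γ−1)/γ).
T₂ = 518 × (50.5/339)^(0.237) = 330.1 K.

T₂ ≈ 330 K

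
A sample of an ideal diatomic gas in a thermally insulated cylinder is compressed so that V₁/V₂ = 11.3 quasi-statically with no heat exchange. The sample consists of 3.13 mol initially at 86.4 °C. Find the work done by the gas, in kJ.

W ≈ -38.3 kJ

For a reversible adiabat TV^(γ−1) is constant, so T₂ = T₁ (V₁/V₂)^(γ−1).
γ = 7/5 for a diatomic ideal gas, so γ−1 = 2/5.
T₁ = 86.4 °C = 359.5 K.
T₂ = 359.5 × 11.3^(2/5) = 948.4 K.
Q = 0, so ΔU = W_on_gas = nCᵥΔT with Cᵥ = R/(γ−1) = 20.79 J/(mol·K).
ΔU = 3.13 × 20.79 × (948.4 − 359.5) = 38310 J.
Work done by the gas = −ΔU = -38310 J.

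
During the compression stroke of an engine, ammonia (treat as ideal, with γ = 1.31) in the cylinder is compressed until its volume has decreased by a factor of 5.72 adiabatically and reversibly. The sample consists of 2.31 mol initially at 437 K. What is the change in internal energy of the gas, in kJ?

For a reversible adiabat TV^(γ−1) is constant, so T₂ = T₁ (V₁/V₂)^(γ−1).
T₂ = 437 × 5.72^(0.31) = 750.4 K.
Q = 0, so ΔU = W_on_gas = nCᵥΔT with Cᵥ = R/(γ−1) = 26.82 J/(mol·K).
ΔU = 2.31 × 26.82 × (750.4 − 437) = 19410 J.

ΔU ≈ 19.4 kJ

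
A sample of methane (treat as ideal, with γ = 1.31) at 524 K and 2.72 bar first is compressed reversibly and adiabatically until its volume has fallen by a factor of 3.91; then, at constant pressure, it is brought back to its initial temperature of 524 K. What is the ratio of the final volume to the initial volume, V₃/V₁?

Adiabatic step: V₂/V₁ = 0.2558; T₂ = T₁·3.91^(0.31) = 799.7 K.
Isobaric step: V₃/V₂ = T₃/T₂ = 524/799.7.
V₃/V₁ = (V₂/V₁)(V₃/V₂) = 0.2558 × (524/799.7) = 0.1676.

V₃/V₁ ≈ 0.168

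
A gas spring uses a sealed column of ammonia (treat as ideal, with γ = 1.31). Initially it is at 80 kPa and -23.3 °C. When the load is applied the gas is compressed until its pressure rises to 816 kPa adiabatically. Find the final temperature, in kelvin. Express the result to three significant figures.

Adiabatic: T₂/T₁ = (P₂/P₁)^((γ−1)/γ).
T₁ = -23.3 °C = 249.8 K.
T₂ = 249.8 × (816/80)^(0.237) = 432.9 K.

T₂ ≈ 433 K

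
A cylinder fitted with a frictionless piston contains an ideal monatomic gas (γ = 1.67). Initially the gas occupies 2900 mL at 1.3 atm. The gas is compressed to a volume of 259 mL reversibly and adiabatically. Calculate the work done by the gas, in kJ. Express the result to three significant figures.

W ≈ -2.31 kJ

P₂ = P₁(V₁/V₂)^γ = 1.3×(2900/259)^(1.67) = 73.44 atm.
For a reversible adiabat, W_by_gas = (P₁V₁ − P₂V₂)/(γ−1).
W_by = (131700×0.0029 − 7.441×10^6×0.000259) / (0.67) = -2306 J.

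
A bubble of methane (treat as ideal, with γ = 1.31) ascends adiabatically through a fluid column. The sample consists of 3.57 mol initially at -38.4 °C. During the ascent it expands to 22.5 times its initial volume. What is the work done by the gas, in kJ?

For a reversible adiabat TV^(γ−1) is constant, so T₂ = T₁ (V₁/V₂)^(γ−1).
T₁ = -38.4 °C = 234.7 K.
T₂ = 234.7 × (1/22.5)^(0.31) = 89.42 K.
Q = 0, so ΔU = W_on_gas = nCᵥΔT with Cᵥ = R/(γ−1) = 26.82 J/(mol·K).
ΔU = 3.57 × 26.82 × (89.42 − 234.7) = -13910 J.
Work done by the gas = −ΔU = 13910 J.

W ≈ 13.9 kJ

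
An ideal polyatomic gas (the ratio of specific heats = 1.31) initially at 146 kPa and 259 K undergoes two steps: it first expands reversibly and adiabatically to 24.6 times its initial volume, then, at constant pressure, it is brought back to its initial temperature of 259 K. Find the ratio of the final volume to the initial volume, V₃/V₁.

V₃/V₁ ≈ 66.4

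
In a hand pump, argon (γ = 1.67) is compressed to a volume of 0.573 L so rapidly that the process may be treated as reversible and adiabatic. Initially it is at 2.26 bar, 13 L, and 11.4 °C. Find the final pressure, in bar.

Adiabatic: P₁V₁^γ = P₂V₂^γ ⇒ P₂ = P₁ (V₁/V₂)^γ.
P₂ = 2.26 × (13/0.573)^(1.67) = 415.2 bar.

P₂ ≈ 415 bar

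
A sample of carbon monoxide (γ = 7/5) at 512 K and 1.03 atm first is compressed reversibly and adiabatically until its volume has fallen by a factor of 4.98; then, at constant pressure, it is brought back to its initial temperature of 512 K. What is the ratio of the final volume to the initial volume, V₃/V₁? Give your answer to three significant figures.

Adiabatic step: V₂/V₁ = 0.2008; T₂ = T₁·4.98^(2/5) = 973.1 K.
Isobaric step: V₃/V₂ = T₃/T₂ = 512/973.1.
V₃/V₁ = (V₂/V₁)(V₃/V₂) = 0.2008 × (512/973.1) = 0.1057.

V₃/V₁ ≈ 0.106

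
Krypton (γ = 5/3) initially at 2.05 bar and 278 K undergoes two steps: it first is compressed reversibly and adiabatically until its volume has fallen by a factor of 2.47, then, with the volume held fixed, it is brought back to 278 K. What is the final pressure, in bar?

P₃ ≈ 5.06 bar

Adiabatic step (PV^γ = const): P₂ = 2.05×2.47^(5/3) = 9.252 bar; T₂ = 278×2.47^(2/3) = 508 K.
Isochoric: P₃ = P₂(T₃/T₂) = 9.252 × (278/508) = 5.064 bar.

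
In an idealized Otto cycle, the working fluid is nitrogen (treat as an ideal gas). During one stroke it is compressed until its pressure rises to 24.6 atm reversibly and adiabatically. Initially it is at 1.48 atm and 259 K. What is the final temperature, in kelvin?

T₂ ≈ 578 K

Along an adiabat T P^((1−γ)/γ) is constant, so T₂ = T₁ (P₂/P₁)^((γ−1)/γ).
For a diatomic ideal gas γ = 7/5, so (γ−1)/γ = 2/7.
T₂ = 259 × (24.6/1.48)^(2/7) = 578.2 K.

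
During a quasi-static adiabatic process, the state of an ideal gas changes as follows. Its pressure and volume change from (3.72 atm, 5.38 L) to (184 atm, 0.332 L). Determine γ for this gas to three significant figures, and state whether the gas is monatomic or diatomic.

PV^γ = const ⇒ γ = ln(P₂/P₁) / ln(V₁/V₂).
γ = ln(184/3.72) / ln(5.38/0.332) = 1.401.
γ ≈ 1.40 is close to 7/5, so the gas is diatomic.

γ ≈ 1.40; diatomic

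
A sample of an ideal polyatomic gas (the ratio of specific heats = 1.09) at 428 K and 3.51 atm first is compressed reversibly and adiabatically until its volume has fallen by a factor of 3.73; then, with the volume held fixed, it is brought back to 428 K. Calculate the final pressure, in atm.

P₃ ≈ 13.1 atm

Adiabatic step (PV^γ = const): P₂ = 3.51×3.73^(1.09) = 14.74 atm; T₂ = 428×3.73^(0.09) = 481.8 K.
Isochoric: P₃ = P₂(T₃/T₂) = 14.74 × (428/481.8) = 13.09 atm.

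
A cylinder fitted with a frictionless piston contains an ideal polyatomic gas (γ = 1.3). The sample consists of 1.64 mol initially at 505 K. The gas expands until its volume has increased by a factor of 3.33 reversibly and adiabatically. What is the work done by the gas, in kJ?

Adiabatic: T₁V₁^(γ−1) = T₂V₂^(γ−1) ⇒ T₂ = T₁ (V₁/V₂)^(γ−1).
T₂ = 505 × (1/3.33)^(0.3) = 352 K.
Q = 0, so ΔU = W_on_gas = nCᵥΔT with Cᵥ = R/(γ−1) = 27.71 J/(mol·K).
ΔU = 1.64 × 27.71 × (352 − 505) = -6953 J.
Work done by the gas = −ΔU = 6953 J.

W ≈ 6.95 kJ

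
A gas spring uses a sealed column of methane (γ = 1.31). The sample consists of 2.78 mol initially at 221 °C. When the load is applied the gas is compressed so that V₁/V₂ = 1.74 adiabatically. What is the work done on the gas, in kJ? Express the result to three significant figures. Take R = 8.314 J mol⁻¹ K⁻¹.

W ≈ 6.90 kJ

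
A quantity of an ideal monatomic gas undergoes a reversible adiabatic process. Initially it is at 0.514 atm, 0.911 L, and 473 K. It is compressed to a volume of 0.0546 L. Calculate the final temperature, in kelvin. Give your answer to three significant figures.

T₂ ≈ 3090 K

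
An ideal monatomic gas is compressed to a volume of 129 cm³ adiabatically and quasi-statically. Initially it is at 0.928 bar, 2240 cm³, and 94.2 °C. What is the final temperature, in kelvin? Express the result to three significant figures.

T₂ ≈ 2460 K

For a reversible adiabat TV^(γ−1) is constant, so T₂ = T₁ (V₁/V₂)^(γ−1).
γ = 5/3 for a monatomic ideal gas.
T₁ = 94.2 °C = 367.3 K.
T₂ = 367.3 × (2240/129)^(2/3) = 2463 K.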